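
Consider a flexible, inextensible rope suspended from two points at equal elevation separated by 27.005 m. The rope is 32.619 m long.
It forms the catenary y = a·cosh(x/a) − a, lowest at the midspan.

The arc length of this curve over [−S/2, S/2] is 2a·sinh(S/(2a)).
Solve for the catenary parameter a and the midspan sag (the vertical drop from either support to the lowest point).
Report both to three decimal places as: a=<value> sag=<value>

a=12.450 sag=8.068

seed: a₀ = √(S³/(24(L−S))) = √(27.005³/(24·5.614)) = 12.089948
iter 1: u=1.116837  f(a)=+3.607e-01  f'(a)=-1.050e+00  a ← 12.089948 − (+3.607e-01/-1.050e+00) = 12.433533
iter 2: u=1.085975  f(a)=+1.595e-02  f'(a)=-9.589e-01  a ← 12.433533 − (+1.595e-02/-9.589e-01) = 12.450165
iter 3: u=1.084524  f(a)=+3.437e-05  f'(a)=-9.547e-01  a ← 12.450165 − (+3.437e-05/-9.547e-01) = 12.450201
iter 4: u=1.084521  f(a)=+1.604e-10  f'(a)=-9.547e-01  a ← 12.450201 − (+1.604e-10/-9.547e-01) = 12.450201
iter 5: u=1.084521  f(a)=+0.000e+00  f'(a)=-9.547e-01  a ← 12.450201 − (+0.000e+00/-9.547e-01) = 12.450201
converged: |Δa| < 1e-12 after 5 iterations
sag = a·(cosh(S/(2a)) − 1) = 12.450201·(cosh(1.084521) − 1) = 8.068261
T_max/T_min = cosh(S/(2a)) = 1.648043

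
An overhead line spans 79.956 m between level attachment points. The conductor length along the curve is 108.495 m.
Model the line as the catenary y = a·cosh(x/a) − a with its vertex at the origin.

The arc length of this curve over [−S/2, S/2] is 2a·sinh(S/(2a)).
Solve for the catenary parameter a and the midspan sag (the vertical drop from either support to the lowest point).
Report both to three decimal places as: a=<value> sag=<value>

seed: a₀ = √(S³/(24(L−S))) = √(79.956³/(24·28.539)) = 27.318169
iter 1: u=1.463422  f(a)=+3.217e+00  f'(a)=-2.572e+00  a ← 27.318169 − (+3.217e+00/-2.572e+00) = 28.568535
iter 2: u=1.399372  f(a)=+2.340e-01  f'(a)=-2.211e+00  a ← 28.568535 − (+2.340e-01/-2.211e+00) = 28.674398
iter 3: u=1.394205  f(a)=+1.454e-03  f'(a)=-2.183e+00  a ← 28.674398 − (+1.454e-03/-2.183e+00) = 28.675064
iter 4: u=1.394173  f(a)=+5.685e-08  f'(a)=-2.183e+00  a ← 28.675064 − (+5.685e-08/-2.183e+00) = 28.675064
iter 5: u=1.394173  f(a)=+0.000e+00  f'(a)=-2.183e+00  a ← 28.675064 − (+0.000e+00/-2.183e+00) = 28.675064
converged: |Δa| < 1e-12 after 5 iterations
sag = a·(cosh(S/(2a)) − 1) = 28.675064·(cosh(1.394173) − 1) = 32.684944
T_max/T_min = cosh(S/(2a)) = 2.139839

a=28.675 sag=32.685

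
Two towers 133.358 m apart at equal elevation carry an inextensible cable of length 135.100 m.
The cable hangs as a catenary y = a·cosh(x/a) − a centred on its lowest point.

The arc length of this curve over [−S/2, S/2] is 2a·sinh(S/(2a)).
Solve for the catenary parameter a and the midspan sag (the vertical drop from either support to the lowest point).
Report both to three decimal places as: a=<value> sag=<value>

a=238.642 sag=9.376

seed: a₀ = √(S³/(24(L−S))) = √(133.358³/(24·1.742)) = 238.176503
iter 1: u=0.279956  f(a)=+6.839e-03  f'(a)=-1.474e-02  a ← 238.176503 − (+6.839e-03/-1.474e-02) = 238.640409
iter 2: u=0.279412  f(a)=+2.003e-05  f'(a)=-1.466e-02  a ← 238.640409 − (+2.003e-05/-1.466e-02) = 238.641776
iter 3: u=0.279410  f(a)=+1.730e-10  f'(a)=-1.466e-02  a ← 238.641776 − (+1.730e-10/-1.466e-02) = 238.641776
iter 4: u=0.279410  f(a)=+0.000e+00  f'(a)=-1.466e-02  a ← 238.641776 − (+0.000e+00/-1.466e-02) = 238.641776
converged: |Δa| < 1e-12 after 4 iterations
sag = a·(cosh(S/(2a)) − 1) = 238.641776·(cosh(0.279410) − 1) = 9.376166
T_max/T_min = cosh(S/(2a)) = 1.039290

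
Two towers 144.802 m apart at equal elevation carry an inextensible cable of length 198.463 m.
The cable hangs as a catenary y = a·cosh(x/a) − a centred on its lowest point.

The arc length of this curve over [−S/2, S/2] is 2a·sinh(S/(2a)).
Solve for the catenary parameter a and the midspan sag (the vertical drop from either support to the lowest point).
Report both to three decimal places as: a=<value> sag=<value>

seed: a₀ = √(S³/(24(L−S))) = √(144.802³/(24·53.661)) = 48.554204
iter 1: u=1.491138  f(a)=+6.292e+00  f'(a)=-2.743e+00  a ← 48.554204 − (+6.292e+00/-2.743e+00) = 50.848285
iter 2: u=1.423863  f(a)=+4.734e-01  f'(a)=-2.344e+00  a ← 50.848285 − (+4.734e-01/-2.344e+00) = 51.050238
iter 3: u=1.418230  f(a)=+3.162e-03  f'(a)=-2.313e+00  a ← 51.050238 − (+3.162e-03/-2.313e+00) = 51.051605
iter 4: u=1.418192  f(a)=+1.431e-07  f'(a)=-2.313e+00  a ← 51.051605 − (+1.431e-07/-2.313e+00) = 51.051605
iter 5: u=1.418192  f(a)=+0.000e+00  f'(a)=-2.313e+00  a ← 51.051605 − (+0.000e+00/-2.313e+00) = 51.051605
converged: |Δa| < 1e-12 after 5 iterations
sag = a·(cosh(S/(2a)) − 1) = 51.051605·(cosh(1.418192) − 1) = 60.542109
T_max/T_min = cosh(S/(2a)) = 2.185900

a=51.052 sag=60.542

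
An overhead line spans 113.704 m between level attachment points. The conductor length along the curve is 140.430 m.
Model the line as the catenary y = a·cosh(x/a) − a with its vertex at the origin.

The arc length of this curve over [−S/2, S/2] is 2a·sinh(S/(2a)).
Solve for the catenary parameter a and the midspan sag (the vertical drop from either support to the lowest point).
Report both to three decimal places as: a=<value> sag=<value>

a=49.477 sag=36.419

seed: a₀ = √(S³/(24(L−S))) = √(113.704³/(24·26.726)) = 47.873041
iter 1: u=1.187558  f(a)=+1.949e+00  f'(a)=-1.282e+00  a ← 47.873041 − (+1.949e+00/-1.282e+00) = 49.393239
iter 2: u=1.151008  f(a)=+9.669e-02  f'(a)=-1.158e+00  a ← 49.393239 − (+9.669e-02/-1.158e+00) = 49.476754
iter 3: u=1.149065  f(a)=+2.655e-04  f'(a)=-1.151e+00  a ← 49.476754 − (+2.655e-04/-1.151e+00) = 49.476984
iter 4: u=1.149060  f(a)=+2.013e-09  f'(a)=-1.151e+00  a ← 49.476984 − (+2.013e-09/-1.151e+00) = 49.476984
iter 5: u=1.149060  f(a)=+0.000e+00  f'(a)=-1.151e+00  a ← 49.476984 − (+0.000e+00/-1.151e+00) = 49.476984
converged: |Δa| < 1e-12 after 5 iterations
sag = a·(cosh(S/(2a)) − 1) = 49.476984·(cosh(1.149060) − 1) = 36.418989
T_max/T_min = cosh(S/(2a)) = 1.736079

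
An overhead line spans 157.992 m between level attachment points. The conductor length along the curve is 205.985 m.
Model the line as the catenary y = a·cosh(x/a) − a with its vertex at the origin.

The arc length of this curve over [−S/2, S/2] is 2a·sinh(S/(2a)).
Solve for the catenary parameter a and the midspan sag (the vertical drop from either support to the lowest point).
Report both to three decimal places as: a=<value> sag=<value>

a=61.013 sag=58.695

seed: a₀ = √(S³/(24(L−S))) = √(157.992³/(24·47.993)) = 58.513769
iter 1: u=1.350041  f(a)=+4.568e+00  f'(a)=-1.960e+00  a ← 58.513769 − (+4.568e+00/-1.960e+00) = 60.845118
iter 2: u=1.298313  f(a)=+2.872e-01  f'(a)=-1.720e+00  a ← 60.845118 − (+2.872e-01/-1.720e+00) = 61.012084
iter 3: u=1.294760  f(a)=+1.304e-03  f'(a)=-1.705e+00  a ← 61.012084 − (+1.304e-03/-1.705e+00) = 61.012849
iter 4: u=1.294744  f(a)=+2.713e-08  f'(a)=-1.705e+00  a ← 61.012849 − (+2.713e-08/-1.705e+00) = 61.012849
iter 5: u=1.294744  f(a)=+0.000e+00  f'(a)=-1.705e+00  a ← 61.012849 − (+0.000e+00/-1.705e+00) = 61.012849
converged: |Δa| < 1e-12 after 5 iterations
sag = a·(cosh(S/(2a)) − 1) = 61.012849·(cosh(1.294744) − 1) = 58.695224
T_max/T_min = cosh(S/(2a)) = 1.962014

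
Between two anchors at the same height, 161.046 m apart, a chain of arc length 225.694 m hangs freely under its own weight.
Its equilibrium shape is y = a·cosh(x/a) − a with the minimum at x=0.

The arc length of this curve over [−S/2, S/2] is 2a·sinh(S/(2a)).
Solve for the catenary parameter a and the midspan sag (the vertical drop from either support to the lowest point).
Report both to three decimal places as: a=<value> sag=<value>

a=54.759 sag=70.672

seed: a₀ = √(S³/(24(L−S))) = √(161.046³/(24·64.648)) = 51.884991
iter 1: u=1.551952  f(a)=+8.247e+00  f'(a)=-3.146e+00  a ← 51.884991 − (+8.247e+00/-3.146e+00) = 54.506315
iter 2: u=1.477315  f(a)=+6.662e-01  f'(a)=-2.657e+00  a ← 54.506315 − (+6.662e-01/-2.657e+00) = 54.757083
iter 3: u=1.470549  f(a)=+5.191e-03  f'(a)=-2.615e+00  a ← 54.757083 − (+5.191e-03/-2.615e+00) = 54.759068
iter 4: u=1.470496  f(a)=+3.207e-07  f'(a)=-2.615e+00  a ← 54.759068 − (+3.207e-07/-2.615e+00) = 54.759069
iter 5: u=1.470496  f(a)=-2.842e-14  f'(a)=-2.615e+00  a ← 54.759069 − (-2.842e-14/-2.615e+00) = 54.759069
converged: |Δa| < 1e-12 after 5 iterations
sag = a·(cosh(S/(2a)) − 1) = 54.759069·(cosh(1.470496) − 1) = 70.672192
T_max/T_min = cosh(S/(2a)) = 2.290603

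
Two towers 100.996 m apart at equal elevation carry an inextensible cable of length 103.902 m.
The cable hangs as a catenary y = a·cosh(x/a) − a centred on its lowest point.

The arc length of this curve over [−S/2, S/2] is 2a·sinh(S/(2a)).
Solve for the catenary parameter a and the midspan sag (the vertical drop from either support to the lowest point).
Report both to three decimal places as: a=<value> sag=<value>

a=122.056 sag=10.596

seed: a₀ = √(S³/(24(L−S))) = √(100.996³/(24·2.906)) = 121.535411
iter 1: u=0.415500  f(a)=+2.519e-02  f'(a)=-4.865e-02  a ← 121.535411 − (+2.519e-02/-4.865e-02) = 122.053128
iter 2: u=0.413738  f(a)=+1.619e-04  f'(a)=-4.803e-02  a ← 122.053128 − (+1.619e-04/-4.803e-02) = 122.056498
iter 3: u=0.413726  f(a)=+6.779e-09  f'(a)=-4.802e-02  a ← 122.056498 − (+6.779e-09/-4.802e-02) = 122.056498
iter 4: u=0.413726  f(a)=+1.421e-14  f'(a)=-4.802e-02  a ← 122.056498 − (+1.421e-14/-4.802e-02) = 122.056498
converged: |Δa| < 1e-12 after 4 iterations
sag = a·(cosh(S/(2a)) − 1) = 122.056498·(cosh(0.413726) − 1) = 10.596037
T_max/T_min = cosh(S/(2a)) = 1.086813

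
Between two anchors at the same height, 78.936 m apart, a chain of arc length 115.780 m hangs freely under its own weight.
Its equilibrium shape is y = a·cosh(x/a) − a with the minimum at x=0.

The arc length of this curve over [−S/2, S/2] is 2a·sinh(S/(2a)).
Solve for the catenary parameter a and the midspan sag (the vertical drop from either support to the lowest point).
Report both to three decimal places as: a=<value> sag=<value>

seed: a₀ = √(S³/(24(L−S))) = √(78.936³/(24·36.844)) = 23.584337
iter 1: u=1.673484  f(a)=+5.517e+00  f'(a)=-4.092e+00  a ← 23.584337 − (+5.517e+00/-4.092e+00) = 24.932664
iter 2: u=1.582984  f(a)=+5.085e-01  f'(a)=-3.369e+00  a ← 24.932664 − (+5.085e-01/-3.369e+00) = 25.083581
iter 3: u=1.573460  f(a)=+5.288e-03  f'(a)=-3.300e+00  a ← 25.083581 − (+5.288e-03/-3.300e+00) = 25.085183
iter 4: u=1.573359  f(a)=+5.850e-07  f'(a)=-3.299e+00  a ← 25.085183 − (+5.850e-07/-3.299e+00) = 25.085183
iter 5: u=1.573359  f(a)=+0.000e+00  f'(a)=-3.299e+00  a ← 25.085183 − (+0.000e+00/-3.299e+00) = 25.085183
converged: |Δa| < 1e-12 after 5 iterations
sag = a·(cosh(S/(2a)) − 1) = 25.085183·(cosh(1.573359) − 1) = 38.006167
T_max/T_min = cosh(S/(2a)) = 2.515084

a=25.085 sag=38.006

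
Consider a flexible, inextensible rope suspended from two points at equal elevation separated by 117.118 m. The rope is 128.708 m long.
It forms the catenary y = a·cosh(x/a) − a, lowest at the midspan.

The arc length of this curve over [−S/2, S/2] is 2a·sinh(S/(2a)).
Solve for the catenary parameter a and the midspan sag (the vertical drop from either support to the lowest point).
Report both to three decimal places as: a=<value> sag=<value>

a=77.099 sag=23.329

seed: a₀ = √(S³/(24(L−S))) = √(117.118³/(24·11.590)) = 75.995545
iter 1: u=0.770558  f(a)=+3.490e-01  f'(a)=-3.235e-01  a ← 75.995545 − (+3.490e-01/-3.235e-01) = 77.074279
iter 2: u=0.759774  f(a)=+7.570e-03  f'(a)=-3.096e-01  a ← 77.074279 − (+7.570e-03/-3.096e-01) = 77.098727
iter 3: u=0.759533  f(a)=+3.736e-06  f'(a)=-3.093e-01  a ← 77.098727 − (+3.736e-06/-3.093e-01) = 77.098739
iter 4: u=0.759533  f(a)=+8.811e-13  f'(a)=-3.093e-01  a ← 77.098739 − (+8.811e-13/-3.093e-01) = 77.098739
converged: |Δa| < 1e-12 after 4 iterations
sag = a·(cosh(S/(2a)) − 1) = 77.098739·(cosh(0.759533) − 1) = 23.328612
T_max/T_min = cosh(S/(2a)) = 1.302581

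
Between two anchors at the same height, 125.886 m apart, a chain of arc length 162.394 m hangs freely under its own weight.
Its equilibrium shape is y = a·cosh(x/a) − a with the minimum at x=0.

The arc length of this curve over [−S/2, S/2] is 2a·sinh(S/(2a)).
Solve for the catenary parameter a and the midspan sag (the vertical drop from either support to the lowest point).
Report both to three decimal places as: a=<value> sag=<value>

seed: a₀ = √(S³/(24(L−S))) = √(125.886³/(24·36.508)) = 47.716272
iter 1: u=1.319110  f(a)=+3.311e+00  f'(a)=-1.814e+00  a ← 47.716272 − (+3.311e+00/-1.814e+00) = 49.542018
iter 2: u=1.270497  f(a)=+1.995e-01  f'(a)=-1.601e+00  a ← 49.542018 − (+1.995e-01/-1.601e+00) = 49.666644
iter 3: u=1.267309  f(a)=+8.273e-04  f'(a)=-1.588e+00  a ← 49.666644 − (+8.273e-04/-1.588e+00) = 49.667165
iter 4: u=1.267296  f(a)=+1.435e-08  f'(a)=-1.588e+00  a ← 49.667165 − (+1.435e-08/-1.588e+00) = 49.667165
iter 5: u=1.267296  f(a)=+0.000e+00  f'(a)=-1.588e+00  a ← 49.667165 − (+0.000e+00/-1.588e+00) = 49.667165
converged: |Δa| < 1e-12 after 5 iterations
sag = a·(cosh(S/(2a)) − 1) = 49.667165·(cosh(1.267296) − 1) = 45.515712
T_max/T_min = cosh(S/(2a)) = 1.916415

a=49.667 sag=45.516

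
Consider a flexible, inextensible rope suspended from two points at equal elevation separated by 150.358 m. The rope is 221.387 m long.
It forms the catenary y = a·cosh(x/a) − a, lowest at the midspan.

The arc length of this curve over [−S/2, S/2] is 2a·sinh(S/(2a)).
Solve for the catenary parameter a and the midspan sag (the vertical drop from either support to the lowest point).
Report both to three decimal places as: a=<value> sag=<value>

a=47.528 sag=72.938

seed: a₀ = √(S³/(24(L−S))) = √(150.358³/(24·71.029)) = 44.654614
iter 1: u=1.683566  f(a)=+1.077e+01  f'(a)=-4.179e+00  a ← 44.654614 − (+1.077e+01/-4.179e+00) = 47.232386
iter 2: u=1.591683  f(a)=+1.003e+00  f'(a)=-3.434e+00  a ← 47.232386 − (+1.003e+00/-3.434e+00) = 47.524548
iter 3: u=1.581898  f(a)=+1.067e-02  f'(a)=-3.361e+00  a ← 47.524548 − (+1.067e-02/-3.361e+00) = 47.527723
iter 4: u=1.581793  f(a)=+1.237e-06  f'(a)=-3.360e+00  a ← 47.527723 − (+1.237e-06/-3.360e+00) = 47.527724
iter 5: u=1.581793  f(a)=+2.842e-14  f'(a)=-3.360e+00  a ← 47.527724 − (+2.842e-14/-3.360e+00) = 47.527724
converged: |Δa| < 1e-12 after 5 iterations
sag = a·(cosh(S/(2a)) − 1) = 47.527724·(cosh(1.581793) − 1) = 72.937771
T_max/T_min = cosh(S/(2a)) = 2.534636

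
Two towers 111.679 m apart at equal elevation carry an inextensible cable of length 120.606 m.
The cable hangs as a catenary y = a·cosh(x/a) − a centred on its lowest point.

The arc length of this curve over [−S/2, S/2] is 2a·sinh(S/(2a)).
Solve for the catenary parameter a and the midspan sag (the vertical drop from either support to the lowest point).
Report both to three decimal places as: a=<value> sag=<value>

seed: a₀ = √(S³/(24(L−S))) = √(111.679³/(24·8.927)) = 80.630413
iter 1: u=0.692536  f(a)=+2.165e-01  f'(a)=-2.322e-01  a ← 80.630413 − (+2.165e-01/-2.322e-01) = 81.562808
iter 2: u=0.684620  f(a)=+3.813e-03  f'(a)=-2.241e-01  a ← 81.562808 − (+3.813e-03/-2.241e-01) = 81.579823
iter 3: u=0.684477  f(a)=+1.230e-06  f'(a)=-2.240e-01  a ← 81.579823 − (+1.230e-06/-2.240e-01) = 81.579828
iter 4: u=0.684477  f(a)=+1.279e-13  f'(a)=-2.240e-01  a ← 81.579828 − (+1.279e-13/-2.240e-01) = 81.579828
converged: |Δa| < 1e-12 after 4 iterations
sag = a·(cosh(S/(2a)) − 1) = 81.579828·(cosh(0.684477) − 1) = 19.868287
T_max/T_min = cosh(S/(2a)) = 1.243544

a=81.580 sag=19.868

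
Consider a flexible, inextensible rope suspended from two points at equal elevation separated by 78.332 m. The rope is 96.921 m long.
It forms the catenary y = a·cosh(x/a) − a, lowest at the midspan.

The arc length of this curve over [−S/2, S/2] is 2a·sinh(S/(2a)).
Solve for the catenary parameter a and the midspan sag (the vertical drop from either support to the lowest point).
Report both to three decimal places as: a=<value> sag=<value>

a=33.933 sag=25.227

seed: a₀ = √(S³/(24(L−S))) = √(78.332³/(24·18.589)) = 32.822767
iter 1: u=1.193257  f(a)=+1.369e+00  f'(a)=-1.302e+00  a ← 32.822767 − (+1.369e+00/-1.302e+00) = 33.874044
iter 2: u=1.156224  f(a)=+6.853e-02  f'(a)=-1.175e+00  a ← 33.874044 − (+6.853e-02/-1.175e+00) = 33.932371
iter 3: u=1.154237  f(a)=+1.917e-04  f'(a)=-1.168e+00  a ← 33.932371 − (+1.917e-04/-1.168e+00) = 33.932535
iter 4: u=1.154231  f(a)=+1.510e-09  f'(a)=-1.168e+00  a ← 33.932535 − (+1.510e-09/-1.168e+00) = 33.932535
iter 5: u=1.154231  f(a)=+1.421e-14  f'(a)=-1.168e+00  a ← 33.932535 − (+1.421e-14/-1.168e+00) = 33.932535
converged: |Δa| < 1e-12 after 5 iterations
sag = a·(cosh(S/(2a)) − 1) = 33.932535·(cosh(1.154231) − 1) = 25.226885
T_max/T_min = cosh(S/(2a)) = 1.743442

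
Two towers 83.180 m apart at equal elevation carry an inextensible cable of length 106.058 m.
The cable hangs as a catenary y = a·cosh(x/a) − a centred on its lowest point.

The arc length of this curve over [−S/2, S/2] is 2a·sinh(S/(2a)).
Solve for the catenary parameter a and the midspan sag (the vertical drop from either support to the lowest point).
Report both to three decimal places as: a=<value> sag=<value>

a=33.634 sag=29.162

seed: a₀ = √(S³/(24(L−S))) = √(83.180³/(24·22.878)) = 32.375294
iter 1: u=1.284622  f(a)=+1.964e+00  f'(a)=-1.661e+00  a ← 32.375294 − (+1.964e+00/-1.661e+00) = 33.557697
iter 2: u=1.239358  f(a)=+1.127e-01  f'(a)=-1.475e+00  a ← 33.557697 − (+1.127e-01/-1.475e+00) = 33.634101
iter 3: u=1.236543  f(a)=+4.213e-04  f'(a)=-1.464e+00  a ← 33.634101 − (+4.213e-04/-1.464e+00) = 33.634389
iter 4: u=1.236532  f(a)=+5.934e-09  f'(a)=-1.464e+00  a ← 33.634389 − (+5.934e-09/-1.464e+00) = 33.634389
iter 5: u=1.236532  f(a)=+0.000e+00  f'(a)=-1.464e+00  a ← 33.634389 − (+0.000e+00/-1.464e+00) = 33.634389
converged: |Δa| < 1e-12 after 5 iterations
sag = a·(cosh(S/(2a)) − 1) = 33.634389·(cosh(1.236532) − 1) = 29.161685
T_max/T_min = cosh(S/(2a)) = 1.867020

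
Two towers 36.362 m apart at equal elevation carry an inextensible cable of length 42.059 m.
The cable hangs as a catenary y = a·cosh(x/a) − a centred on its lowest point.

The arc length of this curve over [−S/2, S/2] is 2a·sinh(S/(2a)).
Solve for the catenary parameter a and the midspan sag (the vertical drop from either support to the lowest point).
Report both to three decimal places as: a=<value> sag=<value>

a=19.177 sag=9.283

seed: a₀ = √(S³/(24(L−S))) = √(36.362³/(24·5.697)) = 18.751798
iter 1: u=0.969560  f(a)=+2.738e-01  f'(a)=-6.667e-01  a ← 18.751798 − (+2.738e-01/-6.667e-01) = 19.162549
iter 2: u=0.948778  f(a)=+9.256e-03  f'(a)=-6.223e-01  a ← 19.162549 − (+9.256e-03/-6.223e-01) = 19.177423
iter 3: u=0.948042  f(a)=+1.140e-05  f'(a)=-6.208e-01  a ← 19.177423 − (+1.140e-05/-6.208e-01) = 19.177441
iter 4: u=0.948041  f(a)=+1.732e-11  f'(a)=-6.208e-01  a ← 19.177441 − (+1.732e-11/-6.208e-01) = 19.177441
iter 5: u=0.948041  f(a)=-7.105e-15  f'(a)=-6.208e-01  a ← 19.177441 − (-7.105e-15/-6.208e-01) = 19.177441
converged: |Δa| < 1e-12 after 5 iterations
sag = a·(cosh(S/(2a)) − 1) = 19.177441·(cosh(0.948041) − 1) = 9.283306
T_max/T_min = cosh(S/(2a)) = 1.484074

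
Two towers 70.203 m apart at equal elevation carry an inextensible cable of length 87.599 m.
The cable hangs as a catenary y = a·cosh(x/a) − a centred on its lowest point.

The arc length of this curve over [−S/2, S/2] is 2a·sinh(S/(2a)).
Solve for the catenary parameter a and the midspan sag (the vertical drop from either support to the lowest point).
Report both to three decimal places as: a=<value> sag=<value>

a=29.802 sag=23.175

seed: a₀ = √(S³/(24(L−S))) = √(70.203³/(24·17.396)) = 28.787449
iter 1: u=1.219333  f(a)=+1.340e+00  f'(a)=-1.398e+00  a ← 28.787449 − (+1.340e+00/-1.398e+00) = 29.745859
iter 2: u=1.180047  f(a)=+6.982e-02  f'(a)=-1.256e+00  a ← 29.745859 − (+6.982e-02/-1.256e+00) = 29.801459
iter 3: u=1.177845  f(a)=+2.127e-04  f'(a)=-1.248e+00  a ← 29.801459 − (+2.127e-04/-1.248e+00) = 29.801630
iter 4: u=1.177838  f(a)=+1.986e-09  f'(a)=-1.248e+00  a ← 29.801630 − (+1.986e-09/-1.248e+00) = 29.801630
iter 5: u=1.177838  f(a)=+0.000e+00  f'(a)=-1.248e+00  a ← 29.801630 − (+0.000e+00/-1.248e+00) = 29.801630
converged: |Δa| < 1e-12 after 5 iterations
sag = a·(cosh(S/(2a)) − 1) = 29.801630·(cosh(1.177838) − 1) = 23.175095
T_max/T_min = cosh(S/(2a)) = 1.777645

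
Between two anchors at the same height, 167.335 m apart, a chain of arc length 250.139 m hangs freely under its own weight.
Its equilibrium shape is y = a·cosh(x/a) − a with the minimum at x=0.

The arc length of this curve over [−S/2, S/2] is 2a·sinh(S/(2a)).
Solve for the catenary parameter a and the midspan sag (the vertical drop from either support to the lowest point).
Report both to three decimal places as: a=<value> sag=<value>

seed: a₀ = √(S³/(24(L−S))) = √(167.335³/(24·82.804)) = 48.556671
iter 1: u=1.723090  f(a)=+1.320e+01  f'(a)=-4.537e+00  a ← 48.556671 − (+1.320e+01/-4.537e+00) = 51.465865
iter 2: u=1.625689  f(a)=+1.279e+00  f'(a)=-3.696e+00  a ← 51.465865 − (+1.279e+00/-3.696e+00) = 51.811926
iter 3: u=1.614831  f(a)=+1.486e-02  f'(a)=-3.611e+00  a ← 51.811926 − (+1.486e-02/-3.611e+00) = 51.816042
iter 4: u=1.614703  f(a)=+2.058e-06  f'(a)=-3.610e+00  a ← 51.816042 − (+2.058e-06/-3.610e+00) = 51.816043
iter 5: u=1.614703  f(a)=+0.000e+00  f'(a)=-3.610e+00  a ← 51.816043 − (+0.000e+00/-3.610e+00) = 51.816043
converged: |Δa| < 1e-12 after 5 iterations
sag = a·(cosh(S/(2a)) − 1) = 51.816043·(cosh(1.614703) − 1) = 83.562250
T_max/T_min = cosh(S/(2a)) = 2.612671

a=51.816 sag=83.562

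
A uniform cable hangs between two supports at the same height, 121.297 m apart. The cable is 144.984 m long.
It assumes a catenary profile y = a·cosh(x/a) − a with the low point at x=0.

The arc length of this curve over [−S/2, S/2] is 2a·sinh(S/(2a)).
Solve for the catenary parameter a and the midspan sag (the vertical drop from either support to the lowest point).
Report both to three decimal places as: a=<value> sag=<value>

seed: a₀ = √(S³/(24(L−S))) = √(121.297³/(24·23.687)) = 56.029202
iter 1: u=1.082444  f(a)=+1.427e+00  f'(a)=-9.488e-01  a ← 56.029202 − (+1.427e+00/-9.488e-01) = 57.533199
iter 2: u=1.054148  f(a)=+5.948e-02  f'(a)=-8.712e-01  a ← 57.533199 − (+5.948e-02/-8.712e-01) = 57.601468
iter 3: u=1.052899  f(a)=+1.133e-04  f'(a)=-8.679e-01  a ← 57.601468 − (+1.133e-04/-8.679e-01) = 57.601599
iter 4: u=1.052896  f(a)=+4.126e-10  f'(a)=-8.679e-01  a ← 57.601599 − (+4.126e-10/-8.679e-01) = 57.601599
iter 5: u=1.052896  f(a)=+0.000e+00  f'(a)=-8.679e-01  a ← 57.601599 − (+0.000e+00/-8.679e-01) = 57.601599
converged: |Δa| < 1e-12 after 5 iterations
sag = a·(cosh(S/(2a)) − 1) = 57.601599·(cosh(1.052896) − 1) = 34.989082
T_max/T_min = cosh(S/(2a)) = 1.607432

a=57.602 sag=34.989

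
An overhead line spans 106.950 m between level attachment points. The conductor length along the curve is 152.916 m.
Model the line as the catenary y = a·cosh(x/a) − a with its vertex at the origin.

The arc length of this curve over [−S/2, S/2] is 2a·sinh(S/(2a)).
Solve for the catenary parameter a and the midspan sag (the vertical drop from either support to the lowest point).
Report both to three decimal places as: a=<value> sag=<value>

seed: a₀ = √(S³/(24(L−S))) = √(106.950³/(24·45.966)) = 33.300228
iter 1: u=1.605845  f(a)=+6.304e+00  f'(a)=-3.541e+00  a ← 33.300228 − (+6.304e+00/-3.541e+00) = 35.080298
iter 2: u=1.524360  f(a)=+5.408e-01  f'(a)=-2.958e+00  a ← 35.080298 − (+5.408e-01/-2.958e+00) = 35.263130
iter 3: u=1.516456  f(a)=+4.804e-03  f'(a)=-2.905e+00  a ← 35.263130 − (+4.804e-03/-2.905e+00) = 35.264784
iter 4: u=1.516385  f(a)=+3.866e-07  f'(a)=-2.905e+00  a ← 35.264784 − (+3.866e-07/-2.905e+00) = 35.264784
iter 5: u=1.516385  f(a)=-2.842e-14  f'(a)=-2.905e+00  a ← 35.264784 − (-2.842e-14/-2.905e+00) = 35.264784
converged: |Δa| < 1e-12 after 5 iterations
sag = a·(cosh(S/(2a)) − 1) = 35.264784·(cosh(1.516385) − 1) = 48.933974
T_max/T_min = cosh(S/(2a)) = 2.387616

a=35.265 sag=48.934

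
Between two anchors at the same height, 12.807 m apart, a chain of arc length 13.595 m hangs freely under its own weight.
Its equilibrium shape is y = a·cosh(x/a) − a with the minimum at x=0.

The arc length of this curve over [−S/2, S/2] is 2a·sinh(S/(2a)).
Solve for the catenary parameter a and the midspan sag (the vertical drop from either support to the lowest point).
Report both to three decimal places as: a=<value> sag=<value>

seed: a₀ = √(S³/(24(L−S))) = √(12.807³/(24·0.788)) = 10.539072
iter 1: u=0.607596  f(a)=+1.467e-02  f'(a)=-1.551e-01  a ← 10.539072 − (+1.467e-02/-1.551e-01) = 10.633662
iter 2: u=0.602191  f(a)=+1.999e-04  f'(a)=-1.509e-01  a ← 10.633662 − (+1.999e-04/-1.509e-01) = 10.634986
iter 3: u=0.602116  f(a)=+3.823e-08  f'(a)=-1.509e-01  a ← 10.634986 − (+3.823e-08/-1.509e-01) = 10.634987
iter 4: u=0.602116  f(a)=+0.000e+00  f'(a)=-1.509e-01  a ← 10.634987 − (+0.000e+00/-1.509e-01) = 10.634987
converged: |Δa| < 1e-12 after 4 iterations
sag = a·(cosh(S/(2a)) − 1) = 10.634987·(cosh(0.602116) − 1) = 1.986778
T_max/T_min = cosh(S/(2a)) = 1.186815

a=10.635 sag=1.987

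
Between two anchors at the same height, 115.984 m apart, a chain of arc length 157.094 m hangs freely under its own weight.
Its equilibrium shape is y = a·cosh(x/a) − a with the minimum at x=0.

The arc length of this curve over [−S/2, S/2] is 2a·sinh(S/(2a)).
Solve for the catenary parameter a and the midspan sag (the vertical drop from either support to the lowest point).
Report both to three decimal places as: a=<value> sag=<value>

a=41.729 sag=47.215

seed: a₀ = √(S³/(24(L−S))) = √(115.984³/(24·41.110)) = 39.766536
iter 1: u=1.458312  f(a)=+4.599e+00  f'(a)=-2.542e+00  a ← 39.766536 − (+4.599e+00/-2.542e+00) = 41.575882
iter 2: u=1.394847  f(a)=+3.325e-01  f'(a)=-2.187e+00  a ← 41.575882 − (+3.325e-01/-2.187e+00) = 41.727962
iter 3: u=1.389764  f(a)=+2.038e-03  f'(a)=-2.160e+00  a ← 41.727962 − (+2.038e-03/-2.160e+00) = 41.728905
iter 4: u=1.389732  f(a)=+7.755e-08  f'(a)=-2.160e+00  a ← 41.728905 − (+7.755e-08/-2.160e+00) = 41.728905
iter 5: u=1.389732  f(a)=+2.842e-14  f'(a)=-2.160e+00  a ← 41.728905 − (+2.842e-14/-2.160e+00) = 41.728905
converged: |Δa| < 1e-12 after 5 iterations
sag = a·(cosh(S/(2a)) − 1) = 41.728905·(cosh(1.389732) − 1) = 47.214519
T_max/T_min = cosh(S/(2a)) = 2.131458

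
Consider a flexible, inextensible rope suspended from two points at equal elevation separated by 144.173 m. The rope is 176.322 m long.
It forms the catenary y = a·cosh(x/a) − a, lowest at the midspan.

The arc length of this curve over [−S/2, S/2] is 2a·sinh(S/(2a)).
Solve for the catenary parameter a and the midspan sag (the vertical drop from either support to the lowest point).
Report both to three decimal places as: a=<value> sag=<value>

seed: a₀ = √(S³/(24(L−S))) = √(144.173³/(24·32.149)) = 62.321306
iter 1: u=1.156691  f(a)=+2.220e+00  f'(a)=-1.177e+00  a ← 62.321306 − (+2.220e+00/-1.177e+00) = 64.208625
iter 2: u=1.122692  f(a)=+1.049e-01  f'(a)=-1.068e+00  a ← 64.208625 − (+1.049e-01/-1.068e+00) = 64.306828
iter 3: u=1.120977  f(a)=+2.595e-04  f'(a)=-1.062e+00  a ← 64.306828 − (+2.595e-04/-1.062e+00) = 64.307072
iter 4: u=1.120973  f(a)=+1.598e-09  f'(a)=-1.062e+00  a ← 64.307072 − (+1.598e-09/-1.062e+00) = 64.307072
iter 5: u=1.120973  f(a)=+2.842e-14  f'(a)=-1.062e+00  a ← 64.307072 − (+2.842e-14/-1.062e+00) = 64.307072
converged: |Δa| < 1e-12 after 5 iterations
sag = a·(cosh(S/(2a)) − 1) = 64.307072·(cosh(1.120973) − 1) = 44.815618
T_max/T_min = cosh(S/(2a)) = 1.696900

a=64.307 sag=44.816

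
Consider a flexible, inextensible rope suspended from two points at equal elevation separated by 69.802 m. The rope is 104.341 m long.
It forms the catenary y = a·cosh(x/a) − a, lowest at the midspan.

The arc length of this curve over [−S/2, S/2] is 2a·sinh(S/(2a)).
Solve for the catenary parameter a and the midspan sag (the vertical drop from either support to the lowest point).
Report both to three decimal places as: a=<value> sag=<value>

seed: a₀ = √(S³/(24(L−S))) = √(69.802³/(24·34.539)) = 20.255422
iter 1: u=1.723045  f(a)=+5.505e+00  f'(a)=-4.536e+00  a ← 20.255422 − (+5.505e+00/-4.536e+00) = 21.468942
iter 2: u=1.625651  f(a)=+5.335e-01  f'(a)=-3.696e+00  a ← 21.468942 − (+5.335e-01/-3.696e+00) = 21.613288
iter 3: u=1.614794  f(a)=+6.198e-03  f'(a)=-3.611e+00  a ← 21.613288 − (+6.198e-03/-3.611e+00) = 21.615005
iter 4: u=1.614665  f(a)=+8.582e-07  f'(a)=-3.610e+00  a ← 21.615005 − (+8.582e-07/-3.610e+00) = 21.615005
iter 5: u=1.614665  f(a)=+4.263e-14  f'(a)=-3.610e+00  a ← 21.615005 − (+4.263e-14/-3.610e+00) = 21.615005
converged: |Δa| < 1e-12 after 5 iterations
sag = a·(cosh(S/(2a)) − 1) = 21.615005·(cosh(1.614665) − 1) = 34.855957
T_max/T_min = cosh(S/(2a)) = 2.612581

a=21.615 sag=34.856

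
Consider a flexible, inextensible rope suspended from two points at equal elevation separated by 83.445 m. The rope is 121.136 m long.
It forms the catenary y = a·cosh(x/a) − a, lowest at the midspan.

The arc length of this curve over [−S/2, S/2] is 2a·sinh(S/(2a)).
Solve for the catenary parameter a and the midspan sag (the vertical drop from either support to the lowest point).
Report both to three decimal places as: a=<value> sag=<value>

a=26.909 sag=39.367

seed: a₀ = √(S³/(24(L−S))) = √(83.445³/(24·37.691)) = 25.344051
iter 1: u=1.646244  f(a)=+5.450e+00  f'(a)=-3.862e+00  a ← 25.344051 − (+5.450e+00/-3.862e+00) = 26.754963
iter 2: u=1.559430  f(a)=+4.882e-01  f'(a)=-3.199e+00  a ← 26.754963 − (+4.882e-01/-3.199e+00) = 26.907576
iter 3: u=1.550586  f(a)=+4.769e-03  f'(a)=-3.137e+00  a ← 26.907576 − (+4.769e-03/-3.137e+00) = 26.909096
iter 4: u=1.550498  f(a)=+4.649e-07  f'(a)=-3.136e+00  a ← 26.909096 − (+4.649e-07/-3.136e+00) = 26.909096
iter 5: u=1.550498  f(a)=+0.000e+00  f'(a)=-3.136e+00  a ← 26.909096 − (+0.000e+00/-3.136e+00) = 26.909096
converged: |Δa| < 1e-12 after 5 iterations
sag = a·(cosh(S/(2a)) − 1) = 26.909096·(cosh(1.550498) − 1) = 39.367461
T_max/T_min = cosh(S/(2a)) = 2.462980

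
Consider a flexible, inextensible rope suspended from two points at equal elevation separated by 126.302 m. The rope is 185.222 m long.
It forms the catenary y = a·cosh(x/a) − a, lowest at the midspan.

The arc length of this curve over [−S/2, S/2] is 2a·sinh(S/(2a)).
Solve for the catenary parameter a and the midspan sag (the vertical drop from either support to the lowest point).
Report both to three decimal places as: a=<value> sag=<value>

seed: a₀ = √(S³/(24(L−S))) = √(126.302³/(24·58.920)) = 37.746645
iter 1: u=1.673023  f(a)=+8.817e+00  f'(a)=-4.088e+00  a ← 37.746645 − (+8.817e+00/-4.088e+00) = 39.903678
iter 2: u=1.582586  f(a)=+8.123e-01  f'(a)=-3.366e+00  a ← 39.903678 − (+8.123e-01/-3.366e+00) = 40.144974
iter 3: u=1.573074  f(a)=+8.438e-03  f'(a)=-3.297e+00  a ← 40.144974 − (+8.438e-03/-3.297e+00) = 40.147534
iter 4: u=1.572973  f(a)=+9.316e-07  f'(a)=-3.296e+00  a ← 40.147534 − (+9.316e-07/-3.296e+00) = 40.147534
iter 5: u=1.572973  f(a)=+0.000e+00  f'(a)=-3.296e+00  a ← 40.147534 − (+0.000e+00/-3.296e+00) = 40.147534
converged: |Δa| < 1e-12 after 5 iterations
sag = a·(cosh(S/(2a)) − 1) = 40.147534·(cosh(1.572973) − 1) = 60.791169
T_max/T_min = cosh(S/(2a)) = 2.514194

a=40.148 sag=60.791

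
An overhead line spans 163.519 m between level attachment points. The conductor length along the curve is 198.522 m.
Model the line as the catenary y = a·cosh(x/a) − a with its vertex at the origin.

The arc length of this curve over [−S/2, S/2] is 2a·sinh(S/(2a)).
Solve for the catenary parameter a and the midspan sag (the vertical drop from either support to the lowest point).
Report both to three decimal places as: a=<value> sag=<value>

a=74.354 sag=49.667

seed: a₀ = √(S³/(24(L−S))) = √(163.519³/(24·35.003)) = 72.142980
iter 1: u=1.133298  f(a)=+2.318e+00  f'(a)=-1.101e+00  a ← 72.142980 − (+2.318e+00/-1.101e+00) = 74.248424
iter 2: u=1.101161  f(a)=+1.053e-01  f'(a)=-1.003e+00  a ← 74.248424 − (+1.053e-01/-1.003e+00) = 74.353461
iter 3: u=1.099606  f(a)=+2.405e-04  f'(a)=-9.983e-01  a ← 74.353461 − (+2.405e-04/-9.983e-01) = 74.353702
iter 4: u=1.099602  f(a)=+1.260e-09  f'(a)=-9.983e-01  a ← 74.353702 − (+1.260e-09/-9.983e-01) = 74.353702
iter 5: u=1.099602  f(a)=+0.000e+00  f'(a)=-9.983e-01  a ← 74.353702 − (+0.000e+00/-9.983e-01) = 74.353702
converged: |Δa| < 1e-12 after 5 iterations
sag = a·(cosh(S/(2a)) − 1) = 74.353702·(cosh(1.099602) − 1) = 49.667341
T_max/T_min = cosh(S/(2a)) = 1.667987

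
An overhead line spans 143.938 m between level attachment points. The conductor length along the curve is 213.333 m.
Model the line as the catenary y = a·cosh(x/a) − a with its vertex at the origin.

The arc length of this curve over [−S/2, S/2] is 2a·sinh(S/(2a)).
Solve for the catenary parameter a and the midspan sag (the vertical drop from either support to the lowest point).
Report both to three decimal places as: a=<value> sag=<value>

a=45.089 sag=70.716

seed: a₀ = √(S³/(24(L−S))) = √(143.938³/(24·69.395)) = 42.314916
iter 1: u=1.700795  f(a)=+1.076e+01  f'(a)=-4.332e+00  a ← 42.314916 − (+1.076e+01/-4.332e+00) = 44.797915
iter 2: u=1.606526  f(a)=+1.019e+00  f'(a)=-3.547e+00  a ← 44.797915 − (+1.019e+00/-3.547e+00) = 45.085370
iter 3: u=1.596283  f(a)=+1.127e-02  f'(a)=-3.469e+00  a ← 45.085370 − (+1.127e-02/-3.469e+00) = 45.088620
iter 4: u=1.596168  f(a)=+1.413e-06  f'(a)=-3.468e+00  a ← 45.088620 − (+1.413e-06/-3.468e+00) = 45.088621
iter 5: u=1.596168  f(a)=+0.000e+00  f'(a)=-3.468e+00  a ← 45.088621 − (+0.000e+00/-3.468e+00) = 45.088621
converged: |Δa| < 1e-12 after 5 iterations
sag = a·(cosh(S/(2a)) − 1) = 45.088621·(cosh(1.596168) − 1) = 70.716068
T_max/T_min = cosh(S/(2a)) = 2.568380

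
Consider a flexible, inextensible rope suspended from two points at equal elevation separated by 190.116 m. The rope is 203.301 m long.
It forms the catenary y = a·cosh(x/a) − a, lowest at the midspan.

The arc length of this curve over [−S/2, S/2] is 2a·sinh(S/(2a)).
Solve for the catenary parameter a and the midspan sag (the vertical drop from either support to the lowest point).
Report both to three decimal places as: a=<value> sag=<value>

a=148.870 sag=31.394

seed: a₀ = √(S³/(24(L−S))) = √(190.116³/(24·13.185)) = 147.360917
iter 1: u=0.645069  f(a)=+2.771e-01  f'(a)=-1.865e-01  a ← 147.360917 − (+2.771e-01/-1.865e-01) = 148.846428
iter 2: u=0.638631  f(a)=+4.245e-03  f'(a)=-1.808e-01  a ← 148.846428 − (+4.245e-03/-1.808e-01) = 148.869904
iter 3: u=0.638531  f(a)=+1.031e-06  f'(a)=-1.807e-01  a ← 148.869904 − (+1.031e-06/-1.807e-01) = 148.869910
iter 4: u=0.638531  f(a)=+5.684e-14  f'(a)=-1.807e-01  a ← 148.869910 − (+5.684e-14/-1.807e-01) = 148.869910
converged: |Δa| < 1e-12 after 4 iterations
sag = a·(cosh(S/(2a)) − 1) = 148.869910·(cosh(0.638531) − 1) = 31.393992
T_max/T_min = cosh(S/(2a)) = 1.210882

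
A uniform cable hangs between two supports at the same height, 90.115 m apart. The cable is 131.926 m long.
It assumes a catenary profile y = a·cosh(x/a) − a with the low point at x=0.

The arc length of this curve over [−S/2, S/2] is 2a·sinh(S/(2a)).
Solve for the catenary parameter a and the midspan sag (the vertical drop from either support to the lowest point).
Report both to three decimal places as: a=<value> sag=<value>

seed: a₀ = √(S³/(24(L−S))) = √(90.115³/(24·41.811)) = 27.005034
iter 1: u=1.668485  f(a)=+6.221e+00  f'(a)=-4.049e+00  a ← 27.005034 − (+6.221e+00/-4.049e+00) = 28.541481
iter 2: u=1.578667  f(a)=+5.704e-01  f'(a)=-3.338e+00  a ← 28.541481 − (+5.704e-01/-3.338e+00) = 28.712385
iter 3: u=1.569271  f(a)=+5.865e-03  f'(a)=-3.269e+00  a ← 28.712385 − (+5.865e-03/-3.269e+00) = 28.714179
iter 4: u=1.569172  f(a)=+6.340e-07  f'(a)=-3.268e+00  a ← 28.714179 − (+6.340e-07/-3.268e+00) = 28.714179
iter 5: u=1.569172  f(a)=+0.000e+00  f'(a)=-3.268e+00  a ← 28.714179 − (+0.000e+00/-3.268e+00) = 28.714179
converged: |Δa| < 1e-12 after 5 iterations
sag = a·(cosh(S/(2a)) − 1) = 28.714179·(cosh(1.569172) − 1) = 43.227613
T_max/T_min = cosh(S/(2a)) = 2.505445

a=28.714 sag=43.228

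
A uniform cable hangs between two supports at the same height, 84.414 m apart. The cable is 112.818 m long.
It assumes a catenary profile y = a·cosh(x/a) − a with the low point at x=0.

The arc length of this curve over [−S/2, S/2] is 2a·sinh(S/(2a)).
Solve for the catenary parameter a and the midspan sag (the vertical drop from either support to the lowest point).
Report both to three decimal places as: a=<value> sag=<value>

a=31.101 sag=33.314

seed: a₀ = √(S³/(24(L−S))) = √(84.414³/(24·28.404)) = 29.704780
iter 1: u=1.420882  f(a)=+3.009e+00  f'(a)=-2.327e+00  a ← 29.704780 − (+3.009e+00/-2.327e+00) = 30.997633
iter 2: u=1.361620  f(a)=+2.076e-01  f'(a)=-2.016e+00  a ← 30.997633 − (+2.076e-01/-2.016e+00) = 31.100587
iter 3: u=1.357113  f(a)=+1.150e-03  f'(a)=-1.994e+00  a ← 31.100587 − (+1.150e-03/-1.994e+00) = 31.101164
iter 4: u=1.357087  f(a)=+3.572e-08  f'(a)=-1.994e+00  a ← 31.101164 − (+3.572e-08/-1.994e+00) = 31.101164
iter 5: u=1.357087  f(a)=+0.000e+00  f'(a)=-1.994e+00  a ← 31.101164 − (+0.000e+00/-1.994e+00) = 31.101164
converged: |Δa| < 1e-12 after 5 iterations
sag = a·(cosh(S/(2a)) − 1) = 31.101164·(cosh(1.357087) − 1) = 33.313568
T_max/T_min = cosh(S/(2a)) = 2.071136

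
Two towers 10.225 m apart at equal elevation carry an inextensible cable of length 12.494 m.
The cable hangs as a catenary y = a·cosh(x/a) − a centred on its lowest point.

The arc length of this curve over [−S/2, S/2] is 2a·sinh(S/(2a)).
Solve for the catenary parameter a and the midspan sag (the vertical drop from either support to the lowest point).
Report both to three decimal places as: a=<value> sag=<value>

a=4.571 sag=3.170

seed: a₀ = √(S³/(24(L−S))) = √(10.225³/(24·2.269)) = 4.430698
iter 1: u=1.153882  f(a)=+1.559e-01  f'(a)=-1.167e+00  a ← 4.430698 − (+1.559e-01/-1.167e+00) = 4.564287
iter 2: u=1.120109  f(a)=+7.330e-03  f'(a)=-1.060e+00  a ← 4.564287 − (+7.330e-03/-1.060e+00) = 4.571204
iter 3: u=1.118414  f(a)=+1.797e-05  f'(a)=-1.055e+00  a ← 4.571204 − (+1.797e-05/-1.055e+00) = 4.571221
iter 4: u=1.118410  f(a)=+1.085e-10  f'(a)=-1.055e+00  a ← 4.571221 − (+1.085e-10/-1.055e+00) = 4.571221
iter 5: u=1.118410  f(a)=-1.776e-15  f'(a)=-1.055e+00  a ← 4.571221 − (-1.776e-15/-1.055e+00) = 4.571221
converged: |Δa| < 1e-12 after 5 iterations
sag = a·(cosh(S/(2a)) − 1) = 4.571221·(cosh(1.118410) − 1) = 3.169649
T_max/T_min = cosh(S/(2a)) = 1.693392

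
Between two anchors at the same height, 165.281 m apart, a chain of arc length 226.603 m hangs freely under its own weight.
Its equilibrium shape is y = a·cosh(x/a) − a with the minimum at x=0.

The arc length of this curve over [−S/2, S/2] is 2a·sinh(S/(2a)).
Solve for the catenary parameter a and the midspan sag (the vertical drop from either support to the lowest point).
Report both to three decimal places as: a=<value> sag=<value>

a=58.241 sag=69.153

seed: a₀ = √(S³/(24(L−S))) = √(165.281³/(24·61.322)) = 55.388630
iter 1: u=1.492012  f(a)=+7.199e+00  f'(a)=-2.748e+00  a ← 55.388630 − (+7.199e+00/-2.748e+00) = 58.008213
iter 2: u=1.424634  f(a)=+5.422e-01  f'(a)=-2.348e+00  a ← 58.008213 − (+5.422e-01/-2.348e+00) = 58.239102
iter 3: u=1.418987  f(a)=+3.630e-03  f'(a)=-2.317e+00  a ← 58.239102 − (+3.630e-03/-2.317e+00) = 58.240668
iter 4: u=1.418948  f(a)=+1.651e-07  f'(a)=-2.317e+00  a ← 58.240668 − (+1.651e-07/-2.317e+00) = 58.240668
iter 5: u=1.418948  f(a)=+5.684e-14  f'(a)=-2.317e+00  a ← 58.240668 − (+5.684e-14/-2.317e+00) = 58.240668
converged: |Δa| < 1e-12 after 5 iterations
sag = a·(cosh(S/(2a)) − 1) = 58.240668·(cosh(1.418948) − 1) = 69.153230
T_max/T_min = cosh(S/(2a)) = 2.187370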